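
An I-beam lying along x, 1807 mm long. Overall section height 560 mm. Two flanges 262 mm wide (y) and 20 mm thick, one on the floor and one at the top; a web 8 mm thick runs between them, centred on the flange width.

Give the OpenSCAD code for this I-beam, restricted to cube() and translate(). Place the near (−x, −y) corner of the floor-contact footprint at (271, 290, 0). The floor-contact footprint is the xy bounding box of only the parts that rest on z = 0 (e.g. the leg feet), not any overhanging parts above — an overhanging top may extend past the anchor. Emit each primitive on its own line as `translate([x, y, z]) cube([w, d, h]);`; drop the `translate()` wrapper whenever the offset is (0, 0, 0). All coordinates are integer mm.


translate([271, 290, 0]) cube([1807, 262, 20]);
translate([271, 417, 20]) cube([1807, 8, 520]);
translate([271, 290, 540]) cube([1807, 262, 20]);


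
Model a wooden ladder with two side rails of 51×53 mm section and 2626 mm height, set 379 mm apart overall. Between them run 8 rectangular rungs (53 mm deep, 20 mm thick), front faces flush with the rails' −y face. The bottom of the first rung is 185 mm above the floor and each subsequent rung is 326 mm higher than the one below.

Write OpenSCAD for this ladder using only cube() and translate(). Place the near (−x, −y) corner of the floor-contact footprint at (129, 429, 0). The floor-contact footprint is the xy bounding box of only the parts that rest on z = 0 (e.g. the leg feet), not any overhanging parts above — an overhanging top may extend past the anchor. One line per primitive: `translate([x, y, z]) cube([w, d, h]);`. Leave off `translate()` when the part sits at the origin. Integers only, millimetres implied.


// rung span = 379 - 2*51 = 277
// rung[k] z = 185 + k*326
translate([129, 429, 0]) cube([51, 53, 2626]);
translate([457, 429, 0]) cube([51, 53, 2626]);
translate([180, 429, 185]) cube([277, 53, 20]);
translate([180, 429, 511]) cube([277, 53, 20]);
translate([180, 429, 837]) cube([277, 53, 20]);
translate([180, 429, 1163]) cube([277, 53, 20]);
translate([180, 429, 1489]) cube([277, 53, 20]);
translate([180, 429, 1815]) cube([277, 53, 20]);
translate([180, 429, 2141]) cube([277, 53, 20]);
translate([180, 429, 2467]) cube([277, 53, 20]);


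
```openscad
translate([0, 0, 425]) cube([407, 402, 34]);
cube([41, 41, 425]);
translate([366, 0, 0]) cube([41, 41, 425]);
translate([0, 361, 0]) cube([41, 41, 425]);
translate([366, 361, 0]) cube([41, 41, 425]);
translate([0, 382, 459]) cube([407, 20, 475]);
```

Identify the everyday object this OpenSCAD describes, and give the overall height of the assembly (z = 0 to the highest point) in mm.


A chair. The overall height is 934 mm.

A slab on four corner posts with a tall panel at the back — a chair. The seat slab sits at z = 425 with thickness 34, and the 475 mm backrest starts at the seat top, so the overall height is 425 + 34 + 475 = 934 mm.


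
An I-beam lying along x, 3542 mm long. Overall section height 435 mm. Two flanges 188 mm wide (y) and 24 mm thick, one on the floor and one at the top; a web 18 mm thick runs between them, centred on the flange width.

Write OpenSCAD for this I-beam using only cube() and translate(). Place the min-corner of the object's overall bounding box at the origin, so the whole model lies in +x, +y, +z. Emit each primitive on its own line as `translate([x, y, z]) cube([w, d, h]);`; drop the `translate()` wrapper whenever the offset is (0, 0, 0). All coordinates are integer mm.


cube([3542, 188, 24]);
translate([0, 85, 24]) cube([3542, 18, 387]);
translate([0, 0, 411]) cube([3542, 188, 24]);


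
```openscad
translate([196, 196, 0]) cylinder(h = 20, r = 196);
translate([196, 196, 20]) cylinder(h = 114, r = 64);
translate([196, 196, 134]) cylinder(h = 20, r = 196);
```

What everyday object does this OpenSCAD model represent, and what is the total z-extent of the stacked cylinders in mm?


A spool. The overall height is 154 mm.

Three coaxial cylinders, large–small–large — a spool. Two 20 mm flanges and a 114 mm core give 20 + 114 + 20 = 154 mm.


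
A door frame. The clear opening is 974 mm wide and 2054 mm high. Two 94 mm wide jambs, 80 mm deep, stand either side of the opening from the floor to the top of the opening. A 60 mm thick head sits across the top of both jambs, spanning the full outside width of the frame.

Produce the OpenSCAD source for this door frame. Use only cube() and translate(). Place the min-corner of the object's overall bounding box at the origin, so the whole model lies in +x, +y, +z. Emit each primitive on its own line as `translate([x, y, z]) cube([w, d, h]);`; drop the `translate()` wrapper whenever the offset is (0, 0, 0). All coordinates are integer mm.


cube([94, 80, 2054]);
translate([1068, 0, 0]) cube([94, 80, 2054]);
translate([0, 0, 2054]) cube([1162, 80, 60]);


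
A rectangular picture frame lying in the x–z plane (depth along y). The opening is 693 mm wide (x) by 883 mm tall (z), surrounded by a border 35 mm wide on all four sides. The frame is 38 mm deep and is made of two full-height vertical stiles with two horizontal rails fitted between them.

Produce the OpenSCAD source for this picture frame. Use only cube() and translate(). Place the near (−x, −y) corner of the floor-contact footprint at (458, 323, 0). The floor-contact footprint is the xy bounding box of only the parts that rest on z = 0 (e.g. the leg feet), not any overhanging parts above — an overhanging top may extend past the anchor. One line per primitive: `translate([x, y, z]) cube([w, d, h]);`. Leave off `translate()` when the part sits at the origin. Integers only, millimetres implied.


translate([458, 323, 0]) cube([35, 38, 953]);
translate([1186, 323, 0]) cube([35, 38, 953]);
translate([493, 323, 0]) cube([693, 38, 35]);
translate([493, 323, 918]) cube([693, 38, 35]);


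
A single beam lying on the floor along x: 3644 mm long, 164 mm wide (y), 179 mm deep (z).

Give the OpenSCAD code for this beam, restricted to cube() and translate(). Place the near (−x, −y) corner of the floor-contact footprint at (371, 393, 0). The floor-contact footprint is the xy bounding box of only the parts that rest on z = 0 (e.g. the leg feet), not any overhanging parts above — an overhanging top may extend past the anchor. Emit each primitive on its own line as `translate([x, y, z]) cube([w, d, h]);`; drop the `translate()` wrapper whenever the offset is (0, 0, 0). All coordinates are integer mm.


translate([371, 393, 0]) cube([3644, 164, 179]);


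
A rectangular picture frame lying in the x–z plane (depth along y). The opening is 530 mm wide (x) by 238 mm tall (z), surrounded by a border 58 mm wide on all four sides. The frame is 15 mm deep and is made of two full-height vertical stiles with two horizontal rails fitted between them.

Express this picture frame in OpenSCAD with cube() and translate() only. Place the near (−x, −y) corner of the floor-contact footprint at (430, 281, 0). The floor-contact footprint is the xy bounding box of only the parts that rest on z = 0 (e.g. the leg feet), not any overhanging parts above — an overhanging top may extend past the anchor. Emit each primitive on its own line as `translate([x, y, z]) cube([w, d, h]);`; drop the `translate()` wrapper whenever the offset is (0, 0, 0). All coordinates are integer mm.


translate([430, 281, 0]) cube([58, 15, 354]);
translate([1018, 281, 0]) cube([58, 15, 354]);
translate([488, 281, 0]) cube([530, 15, 58]);
translate([488, 281, 296]) cube([530, 15, 58]);


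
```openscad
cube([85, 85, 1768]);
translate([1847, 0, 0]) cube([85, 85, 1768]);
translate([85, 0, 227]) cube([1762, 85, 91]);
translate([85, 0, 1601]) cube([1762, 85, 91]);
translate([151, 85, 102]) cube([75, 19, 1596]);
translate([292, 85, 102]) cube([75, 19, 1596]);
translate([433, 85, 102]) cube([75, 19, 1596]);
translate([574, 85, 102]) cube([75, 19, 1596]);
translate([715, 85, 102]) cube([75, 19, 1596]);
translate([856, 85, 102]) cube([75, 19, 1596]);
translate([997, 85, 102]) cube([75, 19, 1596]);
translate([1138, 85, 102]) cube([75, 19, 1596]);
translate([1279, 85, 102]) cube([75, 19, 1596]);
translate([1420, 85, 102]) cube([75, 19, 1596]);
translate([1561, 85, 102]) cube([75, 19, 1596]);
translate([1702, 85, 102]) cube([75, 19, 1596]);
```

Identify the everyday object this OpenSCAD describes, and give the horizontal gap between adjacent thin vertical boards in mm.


A fence section. The picket gap is 66 mm.

Two posts, two rails, 12 pickets — a fence section. Span 1762 mm holds 12 pickets of 75 mm with 13 equal gaps: ⌊(1762 − 12·75) / 13⌋ = 66 mm.


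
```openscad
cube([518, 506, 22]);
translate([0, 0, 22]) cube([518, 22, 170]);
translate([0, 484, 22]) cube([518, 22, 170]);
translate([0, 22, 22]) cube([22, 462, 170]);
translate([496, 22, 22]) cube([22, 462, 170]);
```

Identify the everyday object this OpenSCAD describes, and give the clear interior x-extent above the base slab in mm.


An open box. The internal width is 474 mm.

A 518×506 base slab with four walls standing on it — an open box. The base is 518 mm wide and the walls are 22 mm thick, so the internal width is 518 − 2 × 22 = 474 mm.


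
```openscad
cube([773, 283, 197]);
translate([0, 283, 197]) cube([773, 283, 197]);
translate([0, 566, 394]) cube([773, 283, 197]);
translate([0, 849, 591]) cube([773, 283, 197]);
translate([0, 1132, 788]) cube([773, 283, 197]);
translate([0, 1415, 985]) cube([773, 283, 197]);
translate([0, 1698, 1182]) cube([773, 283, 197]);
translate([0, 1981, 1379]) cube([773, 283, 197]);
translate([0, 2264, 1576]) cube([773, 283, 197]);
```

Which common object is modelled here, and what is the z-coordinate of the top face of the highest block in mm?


A staircase. The total rise is 1773 mm.

9 identical blocks, each offset up and back from the previous — a staircase. Each step is 197 mm tall and there are 9 of them, so the total rise is 9 × 197 = 1773 mm.


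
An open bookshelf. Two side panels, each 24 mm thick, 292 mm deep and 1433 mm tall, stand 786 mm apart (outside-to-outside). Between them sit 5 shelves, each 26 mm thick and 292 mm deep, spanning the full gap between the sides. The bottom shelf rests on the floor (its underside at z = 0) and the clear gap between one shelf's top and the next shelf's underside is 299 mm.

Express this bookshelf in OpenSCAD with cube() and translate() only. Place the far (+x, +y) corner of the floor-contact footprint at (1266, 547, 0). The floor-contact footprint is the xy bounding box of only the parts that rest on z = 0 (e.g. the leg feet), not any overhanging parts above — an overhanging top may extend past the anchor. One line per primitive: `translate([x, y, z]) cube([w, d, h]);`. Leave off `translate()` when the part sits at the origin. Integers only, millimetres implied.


translate([480, 255, 0]) cube([24, 292, 1433]);
translate([1242, 255, 0]) cube([24, 292, 1433]);
translate([504, 255, 0]) cube([738, 292, 26]);
translate([504, 255, 325]) cube([738, 292, 26]);
translate([504, 255, 650]) cube([738, 292, 26]);
translate([504, 255, 975]) cube([738, 292, 26]);
translate([504, 255, 1300]) cube([738, 292, 26]);


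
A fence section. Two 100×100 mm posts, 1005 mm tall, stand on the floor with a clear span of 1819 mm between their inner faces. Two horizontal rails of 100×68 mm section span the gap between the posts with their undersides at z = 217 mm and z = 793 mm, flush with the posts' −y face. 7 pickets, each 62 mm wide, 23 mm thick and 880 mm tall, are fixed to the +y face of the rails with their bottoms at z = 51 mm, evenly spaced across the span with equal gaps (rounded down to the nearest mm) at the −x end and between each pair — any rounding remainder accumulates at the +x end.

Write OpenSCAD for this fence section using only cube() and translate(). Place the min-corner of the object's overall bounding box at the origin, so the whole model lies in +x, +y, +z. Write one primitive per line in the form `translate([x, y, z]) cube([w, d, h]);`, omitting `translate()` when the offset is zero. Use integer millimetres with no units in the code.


cube([100, 100, 1005]);
translate([1919, 0, 0]) cube([100, 100, 1005]);
translate([100, 0, 217]) cube([1819, 100, 68]);
translate([100, 0, 793]) cube([1819, 100, 68]);
translate([273, 100, 51]) cube([62, 23, 880]);
translate([508, 100, 51]) cube([62, 23, 880]);
translate([743, 100, 51]) cube([62, 23, 880]);
translate([978, 100, 51]) cube([62, 23, 880]);
translate([1213, 100, 51]) cube([62, 23, 880]);
translate([1448, 100, 51]) cube([62, 23, 880]);
translate([1683, 100, 51]) cube([62, 23, 880]);


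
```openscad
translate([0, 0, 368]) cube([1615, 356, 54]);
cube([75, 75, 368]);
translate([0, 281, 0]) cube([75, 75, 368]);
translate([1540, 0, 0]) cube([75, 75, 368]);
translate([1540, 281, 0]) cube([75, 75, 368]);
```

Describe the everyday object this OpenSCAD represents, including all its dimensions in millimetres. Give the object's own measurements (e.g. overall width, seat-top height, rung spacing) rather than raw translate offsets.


A long wooden bench with a 1615 mm (x) × 356 mm (y) seat, 54 mm thick, its top surface 422 mm above the floor. Four 75 mm square legs at the seat corners, flush with the edges, run from z = 0 to the seat underside.


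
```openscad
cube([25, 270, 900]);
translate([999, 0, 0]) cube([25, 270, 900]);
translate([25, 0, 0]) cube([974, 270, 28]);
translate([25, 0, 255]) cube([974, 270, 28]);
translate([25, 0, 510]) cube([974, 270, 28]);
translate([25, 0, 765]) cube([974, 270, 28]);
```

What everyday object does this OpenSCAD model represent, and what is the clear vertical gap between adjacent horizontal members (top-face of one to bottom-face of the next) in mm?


A bookshelf. The clear shelf gap is 227 mm.

Two tall side panels with 4 horizontal boards between them — a bookshelf. The first two shelf undersides are at z = 0 and z = 255; with shelf thickness 28, the clear gap is 255 − 0 − 28 = 227 mm.


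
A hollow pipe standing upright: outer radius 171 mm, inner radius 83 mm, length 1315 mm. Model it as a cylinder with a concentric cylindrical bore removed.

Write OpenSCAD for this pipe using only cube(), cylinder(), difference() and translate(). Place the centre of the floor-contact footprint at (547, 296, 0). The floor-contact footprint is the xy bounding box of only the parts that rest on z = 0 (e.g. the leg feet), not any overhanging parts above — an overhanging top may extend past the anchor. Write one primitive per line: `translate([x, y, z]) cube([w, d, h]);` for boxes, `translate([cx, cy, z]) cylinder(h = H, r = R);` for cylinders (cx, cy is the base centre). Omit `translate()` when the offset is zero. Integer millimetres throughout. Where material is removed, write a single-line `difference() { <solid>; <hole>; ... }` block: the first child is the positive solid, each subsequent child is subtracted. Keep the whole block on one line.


difference() { translate([547, 296, 0]) cylinder(h = 1315, r = 171); translate([547, 296, 0]) cylinder(h = 1315, r = 83); }


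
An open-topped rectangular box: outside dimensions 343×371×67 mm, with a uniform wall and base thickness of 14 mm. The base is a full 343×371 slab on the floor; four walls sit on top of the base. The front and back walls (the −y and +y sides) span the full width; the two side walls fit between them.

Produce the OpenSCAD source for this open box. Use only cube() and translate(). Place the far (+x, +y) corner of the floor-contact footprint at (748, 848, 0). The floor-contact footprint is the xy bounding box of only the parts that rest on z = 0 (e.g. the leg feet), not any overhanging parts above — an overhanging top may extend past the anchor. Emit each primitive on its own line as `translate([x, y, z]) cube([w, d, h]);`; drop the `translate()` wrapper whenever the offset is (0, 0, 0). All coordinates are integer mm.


translate([405, 477, 0]) cube([343, 371, 14]);
translate([405, 477, 14]) cube([343, 14, 53]);
translate([405, 834, 14]) cube([343, 14, 53]);
translate([405, 491, 14]) cube([14, 343, 53]);
translate([734, 491, 14]) cube([14, 343, 53]);


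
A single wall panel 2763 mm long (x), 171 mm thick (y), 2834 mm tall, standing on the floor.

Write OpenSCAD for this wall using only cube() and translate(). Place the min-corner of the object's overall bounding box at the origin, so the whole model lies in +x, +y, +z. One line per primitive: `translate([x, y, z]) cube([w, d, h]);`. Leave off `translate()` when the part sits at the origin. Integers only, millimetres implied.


cube([2763, 171, 2834]);


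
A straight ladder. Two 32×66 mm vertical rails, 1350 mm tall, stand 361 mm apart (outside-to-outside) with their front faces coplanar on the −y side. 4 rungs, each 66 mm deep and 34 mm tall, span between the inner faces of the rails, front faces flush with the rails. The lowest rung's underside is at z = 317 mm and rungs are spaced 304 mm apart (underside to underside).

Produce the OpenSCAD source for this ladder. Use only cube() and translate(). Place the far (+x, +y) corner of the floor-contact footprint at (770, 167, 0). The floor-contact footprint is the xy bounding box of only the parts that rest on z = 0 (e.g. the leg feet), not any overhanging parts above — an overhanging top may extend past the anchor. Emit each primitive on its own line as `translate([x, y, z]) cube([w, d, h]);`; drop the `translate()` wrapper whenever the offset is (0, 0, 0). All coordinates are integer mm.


translate([409, 101, 0]) cube([32, 66, 1350]);
translate([738, 101, 0]) cube([32, 66, 1350]);
translate([441, 101, 317]) cube([297, 66, 34]);
translate([441, 101, 621]) cube([297, 66, 34]);
translate([441, 101, 925]) cube([297, 66, 34]);
translate([441, 101, 1229]) cube([297, 66, 34]);


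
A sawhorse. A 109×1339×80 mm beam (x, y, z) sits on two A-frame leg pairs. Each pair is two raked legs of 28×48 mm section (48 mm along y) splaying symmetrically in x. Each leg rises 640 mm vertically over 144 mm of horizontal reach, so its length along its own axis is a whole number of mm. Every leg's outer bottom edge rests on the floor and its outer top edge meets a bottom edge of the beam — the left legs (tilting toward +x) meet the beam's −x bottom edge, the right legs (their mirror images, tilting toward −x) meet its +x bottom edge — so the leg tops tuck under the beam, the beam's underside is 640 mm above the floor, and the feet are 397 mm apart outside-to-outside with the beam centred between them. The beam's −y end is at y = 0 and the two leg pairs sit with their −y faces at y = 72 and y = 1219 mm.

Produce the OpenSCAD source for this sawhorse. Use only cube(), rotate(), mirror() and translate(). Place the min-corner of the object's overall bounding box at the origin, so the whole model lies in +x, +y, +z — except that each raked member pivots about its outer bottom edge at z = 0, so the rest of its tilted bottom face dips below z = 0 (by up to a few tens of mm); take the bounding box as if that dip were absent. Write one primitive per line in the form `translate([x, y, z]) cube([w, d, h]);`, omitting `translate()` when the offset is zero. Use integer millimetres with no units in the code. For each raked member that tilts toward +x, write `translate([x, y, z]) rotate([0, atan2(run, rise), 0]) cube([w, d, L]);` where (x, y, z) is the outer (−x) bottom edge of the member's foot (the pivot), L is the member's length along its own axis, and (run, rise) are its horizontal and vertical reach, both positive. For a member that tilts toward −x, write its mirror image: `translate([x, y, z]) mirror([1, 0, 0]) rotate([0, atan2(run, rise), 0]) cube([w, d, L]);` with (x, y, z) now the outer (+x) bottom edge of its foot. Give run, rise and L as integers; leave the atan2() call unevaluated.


translate([144, 0, 640]) cube([109, 1339, 80]);
translate([0, 72, 0]) rotate([0, atan2(144, 640), 0]) cube([28, 48, 656]);
translate([397, 72, 0]) mirror([1, 0, 0]) rotate([0, atan2(144, 640), 0]) cube([28, 48, 656]);
translate([0, 1219, 0]) rotate([0, atan2(144, 640), 0]) cube([28, 48, 656]);
translate([397, 1219, 0]) mirror([1, 0, 0]) rotate([0, atan2(144, 640), 0]) cube([28, 48, 656]);


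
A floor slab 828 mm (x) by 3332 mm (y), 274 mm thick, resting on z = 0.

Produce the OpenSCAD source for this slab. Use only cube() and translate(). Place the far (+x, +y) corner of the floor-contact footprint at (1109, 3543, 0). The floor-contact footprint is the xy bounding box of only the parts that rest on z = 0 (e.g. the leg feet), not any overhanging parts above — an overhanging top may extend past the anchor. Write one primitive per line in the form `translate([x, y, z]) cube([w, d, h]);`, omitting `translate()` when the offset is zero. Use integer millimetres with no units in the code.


translate([281, 211, 0]) cube([828, 3332, 274]);


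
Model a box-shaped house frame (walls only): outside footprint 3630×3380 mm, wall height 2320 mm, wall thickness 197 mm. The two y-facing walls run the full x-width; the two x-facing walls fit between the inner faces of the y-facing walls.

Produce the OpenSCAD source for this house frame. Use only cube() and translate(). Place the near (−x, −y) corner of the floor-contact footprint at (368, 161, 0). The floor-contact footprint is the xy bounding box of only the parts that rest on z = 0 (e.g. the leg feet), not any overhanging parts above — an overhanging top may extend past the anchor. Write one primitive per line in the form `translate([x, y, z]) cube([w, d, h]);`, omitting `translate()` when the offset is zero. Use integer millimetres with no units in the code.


translate([368, 161, 0]) cube([3630, 197, 2320]);
translate([368, 3344, 0]) cube([3630, 197, 2320]);
translate([368, 358, 0]) cube([197, 2986, 2320]);
translate([3801, 358, 0]) cube([197, 2986, 2320]);


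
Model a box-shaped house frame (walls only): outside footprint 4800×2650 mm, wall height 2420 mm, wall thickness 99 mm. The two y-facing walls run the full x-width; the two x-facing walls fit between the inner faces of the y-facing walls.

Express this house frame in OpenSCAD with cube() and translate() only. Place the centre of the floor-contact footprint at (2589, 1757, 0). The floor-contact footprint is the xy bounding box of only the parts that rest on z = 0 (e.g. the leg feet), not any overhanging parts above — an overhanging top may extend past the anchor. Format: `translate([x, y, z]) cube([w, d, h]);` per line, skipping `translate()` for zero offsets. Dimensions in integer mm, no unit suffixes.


translate([189, 432, 0]) cube([4800, 99, 2420]);
translate([189, 2983, 0]) cube([4800, 99, 2420]);
translate([189, 531, 0]) cube([99, 2452, 2420]);
translate([4890, 531, 0]) cube([99, 2452, 2420]);


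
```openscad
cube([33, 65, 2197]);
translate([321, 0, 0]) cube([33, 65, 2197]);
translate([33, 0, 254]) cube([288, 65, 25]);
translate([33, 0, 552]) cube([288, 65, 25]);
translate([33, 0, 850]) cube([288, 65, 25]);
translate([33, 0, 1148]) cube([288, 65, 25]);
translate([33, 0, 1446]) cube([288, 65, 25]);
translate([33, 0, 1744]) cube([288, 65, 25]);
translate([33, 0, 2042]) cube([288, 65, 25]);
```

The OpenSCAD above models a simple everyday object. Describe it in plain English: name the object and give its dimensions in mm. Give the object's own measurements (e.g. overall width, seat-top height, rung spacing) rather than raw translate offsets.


A straight ladder. Two 33×65 mm vertical rails, 2197 mm tall, stand 354 mm apart (outside-to-outside) with their front faces coplanar on the −y side. 7 rungs, each 65 mm deep and 25 mm tall, span between the inner faces of the rails, front faces flush with the rails. The lowest rung's underside is at z = 254 mm and rungs are spaced 298 mm apart (underside to underside).


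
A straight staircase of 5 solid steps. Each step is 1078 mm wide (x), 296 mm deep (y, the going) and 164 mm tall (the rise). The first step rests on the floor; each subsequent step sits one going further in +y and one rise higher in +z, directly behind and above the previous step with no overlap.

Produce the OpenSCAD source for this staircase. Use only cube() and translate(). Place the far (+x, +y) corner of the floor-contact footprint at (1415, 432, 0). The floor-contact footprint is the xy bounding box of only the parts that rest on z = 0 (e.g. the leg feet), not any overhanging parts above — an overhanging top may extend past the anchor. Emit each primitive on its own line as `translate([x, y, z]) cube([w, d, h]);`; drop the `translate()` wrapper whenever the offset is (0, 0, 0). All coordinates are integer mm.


translate([337, 136, 0]) cube([1078, 296, 164]);
translate([337, 432, 164]) cube([1078, 296, 164]);
translate([337, 728, 328]) cube([1078, 296, 164]);
translate([337, 1024, 492]) cube([1078, 296, 164]);
translate([337, 1320, 656]) cube([1078, 296, 164]);


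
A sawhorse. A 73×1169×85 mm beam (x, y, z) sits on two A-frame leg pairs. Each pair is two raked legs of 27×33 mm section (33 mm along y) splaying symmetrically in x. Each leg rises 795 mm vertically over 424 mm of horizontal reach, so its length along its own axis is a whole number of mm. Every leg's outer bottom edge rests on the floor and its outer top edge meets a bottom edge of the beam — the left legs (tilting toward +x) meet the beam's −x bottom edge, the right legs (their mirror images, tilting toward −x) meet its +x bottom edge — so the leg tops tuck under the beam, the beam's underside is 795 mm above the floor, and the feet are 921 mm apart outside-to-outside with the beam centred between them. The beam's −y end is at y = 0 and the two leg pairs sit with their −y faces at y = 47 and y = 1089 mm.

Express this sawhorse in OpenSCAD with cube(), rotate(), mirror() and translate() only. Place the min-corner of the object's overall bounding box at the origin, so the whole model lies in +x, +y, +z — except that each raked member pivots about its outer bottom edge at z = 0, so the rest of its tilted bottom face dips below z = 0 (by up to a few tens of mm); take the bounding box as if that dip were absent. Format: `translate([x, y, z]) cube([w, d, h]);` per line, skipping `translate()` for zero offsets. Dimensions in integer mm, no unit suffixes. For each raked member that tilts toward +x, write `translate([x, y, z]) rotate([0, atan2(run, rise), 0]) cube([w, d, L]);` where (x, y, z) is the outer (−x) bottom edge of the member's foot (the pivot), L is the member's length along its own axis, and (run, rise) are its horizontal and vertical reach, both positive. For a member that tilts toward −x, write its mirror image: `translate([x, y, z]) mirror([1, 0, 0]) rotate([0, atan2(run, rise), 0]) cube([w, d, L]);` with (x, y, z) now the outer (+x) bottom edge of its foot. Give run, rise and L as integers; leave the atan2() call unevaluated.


translate([424, 0, 795]) cube([73, 1169, 85]);
translate([0, 47, 0]) rotate([0, atan2(424, 795), 0]) cube([27, 33, 901]);
translate([921, 47, 0]) mirror([1, 0, 0]) rotate([0, atan2(424, 795), 0]) cube([27, 33, 901]);
translate([0, 1089, 0]) rotate([0, atan2(424, 795), 0]) cube([27, 33, 901]);
translate([921, 1089, 0]) mirror([1, 0, 0]) rotate([0, atan2(424, 795), 0]) cube([27, 33, 901]);


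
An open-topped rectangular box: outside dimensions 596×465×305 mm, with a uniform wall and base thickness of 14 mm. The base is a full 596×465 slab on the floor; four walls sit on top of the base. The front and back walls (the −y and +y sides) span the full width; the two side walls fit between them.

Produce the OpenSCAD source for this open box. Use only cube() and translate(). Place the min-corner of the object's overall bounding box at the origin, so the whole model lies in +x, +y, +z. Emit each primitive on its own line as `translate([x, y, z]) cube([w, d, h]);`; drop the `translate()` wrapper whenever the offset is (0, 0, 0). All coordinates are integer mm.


cube([596, 465, 14]);
translate([0, 0, 14]) cube([596, 14, 291]);
translate([0, 451, 14]) cube([596, 14, 291]);
translate([0, 14, 14]) cube([14, 437, 291]);
translate([582, 14, 14]) cube([14, 437, 291]);


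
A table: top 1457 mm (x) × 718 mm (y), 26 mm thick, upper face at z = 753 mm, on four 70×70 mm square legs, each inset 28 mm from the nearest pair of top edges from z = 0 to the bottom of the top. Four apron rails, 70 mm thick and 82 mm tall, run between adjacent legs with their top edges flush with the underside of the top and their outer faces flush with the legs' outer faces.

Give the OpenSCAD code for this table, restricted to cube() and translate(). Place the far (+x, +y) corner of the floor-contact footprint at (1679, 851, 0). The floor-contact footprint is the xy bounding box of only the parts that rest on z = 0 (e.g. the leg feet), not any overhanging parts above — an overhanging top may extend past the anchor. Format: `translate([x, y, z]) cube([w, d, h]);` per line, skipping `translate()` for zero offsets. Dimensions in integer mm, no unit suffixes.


translate([250, 161, 727]) cube([1457, 718, 26]);
translate([278, 189, 0]) cube([70, 70, 727]);
translate([1609, 189, 0]) cube([70, 70, 727]);
translate([278, 781, 0]) cube([70, 70, 727]);
translate([1609, 781, 0]) cube([70, 70, 727]);
translate([348, 189, 645]) cube([1261, 70, 82]);
translate([348, 781, 645]) cube([1261, 70, 82]);
translate([278, 259, 645]) cube([70, 522, 82]);
translate([1609, 259, 645]) cube([70, 522, 82]);


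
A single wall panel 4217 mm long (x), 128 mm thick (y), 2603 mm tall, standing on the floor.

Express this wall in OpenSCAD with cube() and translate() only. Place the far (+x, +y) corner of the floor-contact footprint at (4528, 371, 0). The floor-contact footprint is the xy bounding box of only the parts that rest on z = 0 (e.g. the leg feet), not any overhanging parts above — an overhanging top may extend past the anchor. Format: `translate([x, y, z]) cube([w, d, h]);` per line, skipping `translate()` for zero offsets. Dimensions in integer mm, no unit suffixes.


translate([311, 243, 0]) cube([4217, 128, 2603]);


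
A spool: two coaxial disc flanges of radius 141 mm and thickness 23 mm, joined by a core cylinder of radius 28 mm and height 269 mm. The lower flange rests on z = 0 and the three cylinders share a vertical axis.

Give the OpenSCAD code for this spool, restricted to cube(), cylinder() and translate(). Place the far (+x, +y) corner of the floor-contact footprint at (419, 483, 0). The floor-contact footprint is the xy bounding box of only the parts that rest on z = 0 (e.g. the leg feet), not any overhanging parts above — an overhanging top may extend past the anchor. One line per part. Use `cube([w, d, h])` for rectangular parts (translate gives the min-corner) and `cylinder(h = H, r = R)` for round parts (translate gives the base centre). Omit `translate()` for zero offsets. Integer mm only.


translate([278, 342, 0]) cylinder(h = 23, r = 141);
translate([278, 342, 23]) cylinder(h = 269, r = 28);
translate([278, 342, 292]) cylinder(h = 23, r = 141);


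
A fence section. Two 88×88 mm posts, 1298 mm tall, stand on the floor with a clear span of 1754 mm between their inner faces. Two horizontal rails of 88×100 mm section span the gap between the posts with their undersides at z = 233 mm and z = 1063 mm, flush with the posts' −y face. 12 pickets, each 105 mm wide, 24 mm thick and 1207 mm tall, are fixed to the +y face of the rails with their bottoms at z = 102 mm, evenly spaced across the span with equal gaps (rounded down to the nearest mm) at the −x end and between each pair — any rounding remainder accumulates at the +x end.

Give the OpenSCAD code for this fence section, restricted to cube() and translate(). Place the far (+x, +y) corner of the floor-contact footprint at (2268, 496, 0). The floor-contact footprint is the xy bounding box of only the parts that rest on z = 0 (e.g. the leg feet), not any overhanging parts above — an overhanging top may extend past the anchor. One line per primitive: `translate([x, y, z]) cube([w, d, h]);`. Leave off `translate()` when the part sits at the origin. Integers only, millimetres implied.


translate([338, 408, 0]) cube([88, 88, 1298]);
translate([2180, 408, 0]) cube([88, 88, 1298]);
translate([426, 408, 233]) cube([1754, 88, 100]);
translate([426, 408, 1063]) cube([1754, 88, 100]);
translate([464, 496, 102]) cube([105, 24, 1207]);
translate([607, 496, 102]) cube([105, 24, 1207]);
translate([750, 496, 102]) cube([105, 24, 1207]);
translate([893, 496, 102]) cube([105, 24, 1207]);
translate([1036, 496, 102]) cube([105, 24, 1207]);
translate([1179, 496, 102]) cube([105, 24, 1207]);
translate([1322, 496, 102]) cube([105, 24, 1207]);
translate([1465, 496, 102]) cube([105, 24, 1207]);
translate([1608, 496, 102]) cube([105, 24, 1207]);
translate([1751, 496, 102]) cube([105, 24, 1207]);
translate([1894, 496, 102]) cube([105, 24, 1207]);
translate([2037, 496, 102]) cube([105, 24, 1207]);


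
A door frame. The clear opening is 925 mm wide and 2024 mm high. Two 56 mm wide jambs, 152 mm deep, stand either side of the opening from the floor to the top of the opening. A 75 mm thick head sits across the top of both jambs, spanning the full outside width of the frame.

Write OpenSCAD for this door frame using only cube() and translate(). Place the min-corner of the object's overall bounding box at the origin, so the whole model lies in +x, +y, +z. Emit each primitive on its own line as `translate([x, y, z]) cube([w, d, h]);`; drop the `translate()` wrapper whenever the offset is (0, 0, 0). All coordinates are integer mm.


cube([56, 152, 2024]);
translate([981, 0, 0]) cube([56, 152, 2024]);
translate([0, 0, 2024]) cube([1037, 152, 75]);


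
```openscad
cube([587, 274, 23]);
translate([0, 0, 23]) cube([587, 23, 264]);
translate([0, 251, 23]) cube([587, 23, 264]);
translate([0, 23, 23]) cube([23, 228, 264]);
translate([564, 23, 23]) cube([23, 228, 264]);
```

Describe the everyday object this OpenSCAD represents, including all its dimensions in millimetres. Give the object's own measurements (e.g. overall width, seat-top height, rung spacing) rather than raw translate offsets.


An open-topped rectangular box: outside dimensions 587×274×287 mm, with a uniform wall and base thickness of 23 mm. The base is a full 587×274 slab on the floor; four walls sit on top of the base. The front and back walls (the −y and +y sides) span the full width; the two side walls fit between them.


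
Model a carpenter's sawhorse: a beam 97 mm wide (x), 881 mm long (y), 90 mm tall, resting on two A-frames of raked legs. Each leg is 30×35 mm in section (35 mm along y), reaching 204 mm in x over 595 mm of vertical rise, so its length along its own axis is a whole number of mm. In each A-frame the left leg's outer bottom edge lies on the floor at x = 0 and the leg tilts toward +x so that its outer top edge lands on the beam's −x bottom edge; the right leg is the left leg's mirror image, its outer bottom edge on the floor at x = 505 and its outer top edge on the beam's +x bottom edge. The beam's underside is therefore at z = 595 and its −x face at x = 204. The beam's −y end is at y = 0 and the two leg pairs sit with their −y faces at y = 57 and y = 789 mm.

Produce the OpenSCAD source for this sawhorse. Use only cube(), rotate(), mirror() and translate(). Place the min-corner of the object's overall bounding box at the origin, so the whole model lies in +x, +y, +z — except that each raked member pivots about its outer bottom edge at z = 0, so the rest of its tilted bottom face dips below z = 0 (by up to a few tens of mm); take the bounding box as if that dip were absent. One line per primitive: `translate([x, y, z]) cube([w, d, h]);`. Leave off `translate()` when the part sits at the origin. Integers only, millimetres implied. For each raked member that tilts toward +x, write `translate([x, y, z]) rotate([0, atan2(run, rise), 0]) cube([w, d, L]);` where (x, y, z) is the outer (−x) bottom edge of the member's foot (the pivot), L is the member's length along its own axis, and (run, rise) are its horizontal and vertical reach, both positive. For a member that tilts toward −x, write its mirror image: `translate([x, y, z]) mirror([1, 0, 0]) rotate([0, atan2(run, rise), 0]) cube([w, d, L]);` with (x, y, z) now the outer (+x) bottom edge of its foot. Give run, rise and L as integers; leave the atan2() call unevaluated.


translate([204, 0, 595]) cube([97, 881, 90]);
translate([0, 57, 0]) rotate([0, atan2(204, 595), 0]) cube([30, 35, 629]);
translate([505, 57, 0]) mirror([1, 0, 0]) rotate([0, atan2(204, 595), 0]) cube([30, 35, 629]);
translate([0, 789, 0]) rotate([0, atan2(204, 595), 0]) cube([30, 35, 629]);
translate([505, 789, 0]) mirror([1, 0, 0]) rotate([0, atan2(204, 595), 0]) cube([30, 35, 629]);


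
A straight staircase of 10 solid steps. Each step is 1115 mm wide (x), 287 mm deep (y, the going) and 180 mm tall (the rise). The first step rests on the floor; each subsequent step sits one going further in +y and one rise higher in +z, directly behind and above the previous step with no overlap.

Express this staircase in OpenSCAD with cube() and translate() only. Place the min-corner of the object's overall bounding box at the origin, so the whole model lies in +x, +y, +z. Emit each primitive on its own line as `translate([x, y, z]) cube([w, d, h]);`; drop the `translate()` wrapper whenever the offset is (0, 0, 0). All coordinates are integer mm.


cube([1115, 287, 180]);
translate([0, 287, 180]) cube([1115, 287, 180]);
translate([0, 574, 360]) cube([1115, 287, 180]);
translate([0, 861, 540]) cube([1115, 287, 180]);
translate([0, 1148, 720]) cube([1115, 287, 180]);
translate([0, 1435, 900]) cube([1115, 287, 180]);
translate([0, 1722, 1080]) cube([1115, 287, 180]);
translate([0, 2009, 1260]) cube([1115, 287, 180]);
translate([0, 2296, 1440]) cube([1115, 287, 180]);
translate([0, 2583, 1620]) cube([1115, 287, 180]);


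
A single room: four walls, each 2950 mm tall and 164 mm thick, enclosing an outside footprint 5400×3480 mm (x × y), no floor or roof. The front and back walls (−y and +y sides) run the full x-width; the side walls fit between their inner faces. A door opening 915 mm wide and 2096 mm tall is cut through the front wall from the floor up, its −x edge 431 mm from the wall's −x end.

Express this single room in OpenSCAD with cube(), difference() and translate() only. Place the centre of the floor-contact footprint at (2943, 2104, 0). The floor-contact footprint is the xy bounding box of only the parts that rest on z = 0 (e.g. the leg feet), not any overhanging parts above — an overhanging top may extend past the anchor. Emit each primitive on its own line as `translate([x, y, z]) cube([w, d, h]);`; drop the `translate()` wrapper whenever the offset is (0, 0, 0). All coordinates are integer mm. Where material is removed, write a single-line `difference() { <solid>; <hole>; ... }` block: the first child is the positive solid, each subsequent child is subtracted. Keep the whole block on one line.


difference() { translate([243, 364, 0]) cube([5400, 164, 2950]); translate([674, 364, 0]) cube([915, 164, 2096]); }
translate([243, 3680, 0]) cube([5400, 164, 2950]);
translate([243, 528, 0]) cube([164, 3152, 2950]);
translate([5479, 528, 0]) cube([164, 3152, 2950]);


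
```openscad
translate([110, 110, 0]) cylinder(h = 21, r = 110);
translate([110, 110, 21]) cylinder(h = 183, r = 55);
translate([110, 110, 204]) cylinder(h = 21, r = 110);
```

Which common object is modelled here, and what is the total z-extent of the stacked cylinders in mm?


A spool. The overall height is 225 mm.

Three coaxial cylinders, large–small–large — a spool. Two 21 mm flanges and a 183 mm core give 21 + 183 + 21 = 225 mm.


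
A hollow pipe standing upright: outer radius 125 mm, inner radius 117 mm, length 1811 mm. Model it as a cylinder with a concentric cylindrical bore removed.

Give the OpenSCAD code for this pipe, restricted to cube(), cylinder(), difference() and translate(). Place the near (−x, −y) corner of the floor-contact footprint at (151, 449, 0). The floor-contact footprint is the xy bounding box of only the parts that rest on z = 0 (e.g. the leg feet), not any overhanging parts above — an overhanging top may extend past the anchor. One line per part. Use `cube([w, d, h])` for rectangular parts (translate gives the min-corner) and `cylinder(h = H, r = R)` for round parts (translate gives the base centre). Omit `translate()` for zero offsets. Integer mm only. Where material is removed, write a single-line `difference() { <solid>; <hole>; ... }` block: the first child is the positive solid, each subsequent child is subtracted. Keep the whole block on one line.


difference() { translate([276, 574, 0]) cylinder(h = 1811, r = 125); translate([276, 574, 0]) cylinder(h = 1811, r = 117); }
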